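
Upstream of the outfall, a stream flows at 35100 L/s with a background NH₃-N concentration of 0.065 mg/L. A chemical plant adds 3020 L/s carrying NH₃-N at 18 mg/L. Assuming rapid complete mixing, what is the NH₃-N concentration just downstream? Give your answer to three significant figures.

After mixing, C = (35100·0.06500 + 3020·18.00) / 38120 = 56640/38120 = 1.486 mg/L.

1.49 mg/L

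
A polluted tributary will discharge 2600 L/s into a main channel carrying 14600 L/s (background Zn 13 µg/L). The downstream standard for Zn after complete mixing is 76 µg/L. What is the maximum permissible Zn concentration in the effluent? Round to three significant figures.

At the limit, (Qr·Cr + Qe·Cₑ)/(Qr + Qe) = 76:
Cₑ = (17200·76 − 14600·13.00) / 2600 = 429.8 µg/L.

430 µg/L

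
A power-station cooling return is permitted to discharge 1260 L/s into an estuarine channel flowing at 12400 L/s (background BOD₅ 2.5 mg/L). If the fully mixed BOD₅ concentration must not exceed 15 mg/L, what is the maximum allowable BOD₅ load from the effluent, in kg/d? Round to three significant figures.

15000 kg/d

Mass balance at the limit: 12400·2.500 + 1260·Cₑ = 13660·15 → Cₑ = 138.0 mg/L.
1260 L/s = 1.260 m³/s. Load = 1.260 m³/s × 138.0 g/m³ × 86 400 s/d = 15020 kg/d.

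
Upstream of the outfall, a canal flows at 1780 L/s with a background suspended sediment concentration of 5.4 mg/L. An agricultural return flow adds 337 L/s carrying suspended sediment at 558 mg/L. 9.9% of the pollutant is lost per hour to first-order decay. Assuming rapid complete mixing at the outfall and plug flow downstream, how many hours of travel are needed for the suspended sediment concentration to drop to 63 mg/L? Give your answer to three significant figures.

3.77 h

Flow-weighted average: C = (1780·5.400 + 337.0·558.0) / 2117 = 197700/2117 = 93.37 mg/L.
9.9%/h lost → k = −ln(1 − 0.099) = 0.1043 h⁻¹.
93.37·exp(−k·t) = 63 → t = ln(93.37/63)/k = 13590 s = 3.774 h.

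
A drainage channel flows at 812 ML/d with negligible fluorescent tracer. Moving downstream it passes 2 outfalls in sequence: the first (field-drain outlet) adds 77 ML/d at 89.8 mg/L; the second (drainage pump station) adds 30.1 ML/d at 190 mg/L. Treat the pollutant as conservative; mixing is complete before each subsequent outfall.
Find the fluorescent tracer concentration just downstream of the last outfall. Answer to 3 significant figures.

13.7 mg/L

Below outfall 1: Q → 889.0 ML/d, C = (812.0·0 + 77.00·89.80)/889.0 = 7.778 mg/L.
Below outfall 2: Q → 919.1 ML/d, C = (889.0·7.778 + 30.10·190.0)/919.1 = 13.75 mg/L.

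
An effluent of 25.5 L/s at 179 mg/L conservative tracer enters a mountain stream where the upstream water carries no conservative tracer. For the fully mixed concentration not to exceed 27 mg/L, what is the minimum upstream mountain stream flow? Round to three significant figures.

Set C_mix = 27: (Q·0 + 25.50·179.0) / (Q + 25.50) = 27
→ Q = 25.50·(179.0 − 27)/(27 − 0) = 143.6 L/s.

144 L/s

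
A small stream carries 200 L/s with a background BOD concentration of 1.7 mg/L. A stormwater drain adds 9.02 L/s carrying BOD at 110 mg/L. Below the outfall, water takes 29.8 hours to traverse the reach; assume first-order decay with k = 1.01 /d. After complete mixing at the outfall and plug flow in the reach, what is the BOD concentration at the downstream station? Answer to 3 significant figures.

1.82 mg/L

Flow-weighted average: C = (200.0·1.700 + 9.020·110.0) / 209.0 = 1332/209.0 = 6.374 mg/L.
After decay, C = 6.374 × e^(−kt) = 6.374 × 0.2853 = 1.819 mg/L.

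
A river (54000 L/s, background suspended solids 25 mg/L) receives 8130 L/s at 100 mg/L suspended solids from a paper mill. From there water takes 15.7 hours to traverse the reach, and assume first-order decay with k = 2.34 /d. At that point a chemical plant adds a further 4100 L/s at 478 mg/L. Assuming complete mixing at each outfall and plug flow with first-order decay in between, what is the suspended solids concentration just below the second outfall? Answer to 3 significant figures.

Mass balance: C = (54000·25.00 + 8130·100.0) / 62130 = 2163000/62130 = 34.81 mg/L; combined flow 62130 L/s.
After decay, C = 34.81 × e^(−kt) = 34.81 × 0.2164 = 7.533 mg/L.
Second outfall: C = (62130·7.533 + 4100·478.0)/66230 = 36.66 mg/L.

36.7 mg/L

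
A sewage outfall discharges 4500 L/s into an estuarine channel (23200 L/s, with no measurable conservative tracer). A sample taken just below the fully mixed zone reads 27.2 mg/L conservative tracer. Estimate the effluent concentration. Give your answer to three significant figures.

167 mg/L

Mass balance: 23200·0 + 4500·Cₑ = 27700·27.20
→ Cₑ = (27700·27.20 − 23200·0) / 4500 = 167.4 mg/L.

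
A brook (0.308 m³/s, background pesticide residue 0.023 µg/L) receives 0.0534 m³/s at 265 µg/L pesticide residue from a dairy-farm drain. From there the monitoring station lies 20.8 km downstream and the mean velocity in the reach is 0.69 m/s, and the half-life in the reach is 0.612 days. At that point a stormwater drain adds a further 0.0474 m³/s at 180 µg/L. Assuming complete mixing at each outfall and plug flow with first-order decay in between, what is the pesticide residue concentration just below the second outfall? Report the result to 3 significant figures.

Mixed concentration C = ΣQC/ΣQ = (0.3080·0.02300 + 0.05340·265.0) / 0.3614 = 14.16/0.3614 = 39.18 µg/L; combined flow 0.3614 m³/s.
Travel time t = 20.8·1000 / 0.69 = 30140 s = 8.374 h.
Half-life 0.612 d → k = ln 2 / 0.612 = 1.133 d⁻¹.
Applying C = C₀e^(−kt): 39.18 × 0.6736 = 26.39 µg/L.
At the second outfall, C = (0.3614·26.39 + 0.04740·180.0) / (0.3614 + 0.04740) = 44.20 µg/L.

44.2 µg/L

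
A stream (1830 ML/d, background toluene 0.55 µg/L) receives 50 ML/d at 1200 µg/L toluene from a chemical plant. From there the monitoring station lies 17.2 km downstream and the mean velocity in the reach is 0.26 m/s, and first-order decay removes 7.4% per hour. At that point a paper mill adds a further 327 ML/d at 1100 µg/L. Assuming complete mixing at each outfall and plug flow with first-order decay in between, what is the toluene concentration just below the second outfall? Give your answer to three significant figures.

Mass balance: C = (1830·0.5500 + 50.00·1200) / 1880 = 61010/1880 = 32.45 µg/L; combined flow 1880 ML/d.
Travel time t = 17.2·1000 / 0.26 = 66150 s = 18.38 h.
7.4%/h lost → k = −ln(1 − 0.074) = 0.07688 h⁻¹.
After decay, C = 32.45 × e^(−kt) = 32.45 × 0.2435 = 7.901 µg/L.
At the second outfall, C = (1880·7.901 + 327.0·1100) / (1880 + 327.0) = 169.7 µg/L.

170 µg/L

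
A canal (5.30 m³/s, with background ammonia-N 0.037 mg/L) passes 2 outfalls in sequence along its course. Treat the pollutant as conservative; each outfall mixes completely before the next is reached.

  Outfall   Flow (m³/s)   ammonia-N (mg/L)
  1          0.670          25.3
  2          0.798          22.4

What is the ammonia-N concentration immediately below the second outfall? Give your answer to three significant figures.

5.17 mg/L

Below outfall 1: Q → 5.970 m³/s, C = (5.300·0.03700 + 0.6700·25.30)/5.970 = 2.872 mg/L.
Below outfall 2: Q → 6.768 m³/s, C = (5.970·2.872 + 0.7980·22.40)/6.768 = 5.175 mg/L.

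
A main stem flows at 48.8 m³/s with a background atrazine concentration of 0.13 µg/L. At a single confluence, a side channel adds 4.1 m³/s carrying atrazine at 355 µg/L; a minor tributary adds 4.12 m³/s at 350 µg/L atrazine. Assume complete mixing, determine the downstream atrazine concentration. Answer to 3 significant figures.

Mixed concentration C = ΣQC/ΣQ = (48.80·0.1300 + 4.100·355.0 + 4.120·350.0) / 57.02 = 2904/57.02 = 50.93 µg/L.

50.9 µg/L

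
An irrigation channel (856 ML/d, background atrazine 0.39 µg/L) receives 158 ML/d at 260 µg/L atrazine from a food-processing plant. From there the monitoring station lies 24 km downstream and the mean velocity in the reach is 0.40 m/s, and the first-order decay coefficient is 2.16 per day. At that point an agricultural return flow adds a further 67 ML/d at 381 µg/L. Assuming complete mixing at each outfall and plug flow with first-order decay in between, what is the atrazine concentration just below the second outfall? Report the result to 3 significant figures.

32.2 µg/L

After mixing, C = (856.0·0.3900 + 158.0·260.0) / 1014 = 41410/1014 = 40.84 µg/L; combined flow 1014 ML/d.
Travel time t = 24·1000 / 0.40 = 60000 s = 16.67 h.
First-order decay: C = 40.84·exp(−k·t) = 40.84·0.2231 = 9.113 µg/L.
Second outfall: C = (1014·9.113 + 67.00·381.0)/1081 = 32.16 µg/L.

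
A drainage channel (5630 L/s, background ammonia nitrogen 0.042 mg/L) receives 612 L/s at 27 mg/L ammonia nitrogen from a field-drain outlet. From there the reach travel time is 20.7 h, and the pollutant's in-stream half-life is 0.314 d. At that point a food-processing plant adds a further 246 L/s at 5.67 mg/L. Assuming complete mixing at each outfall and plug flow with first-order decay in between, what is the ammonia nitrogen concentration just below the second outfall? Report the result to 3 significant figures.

Flow-weighted average: C = (5630·0.04200 + 612.0·27.00) / 6242 = 16760/6242 = 2.685 mg/L; combined flow 6242 L/s.
Half-life 0.314 d → k = ln 2 / 0.314 = 2.207 d⁻¹.
After decay, C = 2.685 × e^(−kt) = 2.685 × 0.1490 = 0.4000 mg/L.
Second outfall: C = (6242·0.4000 + 246.0·5.670)/6488 = 0.5998 mg/L.

0.600 mg/L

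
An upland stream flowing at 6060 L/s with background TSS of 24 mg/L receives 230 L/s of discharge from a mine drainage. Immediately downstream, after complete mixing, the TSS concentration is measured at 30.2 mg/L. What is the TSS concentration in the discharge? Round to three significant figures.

194 mg/L

Mass balance: 6060·24.00 + 230.0·Cₑ = 6290·30.20
→ Cₑ = (6290·30.20 − 6060·24.00) / 230.0 = 193.6 mg/L.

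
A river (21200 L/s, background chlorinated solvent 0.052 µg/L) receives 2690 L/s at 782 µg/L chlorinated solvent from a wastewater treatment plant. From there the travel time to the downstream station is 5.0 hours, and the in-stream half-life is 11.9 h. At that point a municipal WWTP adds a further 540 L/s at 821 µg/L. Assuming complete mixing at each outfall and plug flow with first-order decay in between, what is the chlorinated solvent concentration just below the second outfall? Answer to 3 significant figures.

Conservation of mass: C = (21200·0.05200 + 2690·782.0) / 23890 = 2105000/23890 = 88.10 µg/L; combined flow 23890 L/s.
Half-life 11.9 h → k = ln 2 / 11.9 = 0.05825 h⁻¹ = 1.398 d⁻¹.
First-order decay: C = 88.10·exp(−k·t) = 88.10·0.7473 = 65.84 µg/L.
At the second outfall, C = (23890·65.84 + 540.0·821.0) / (23890 + 540.0) = 82.53 µg/L.

82.5 µg/L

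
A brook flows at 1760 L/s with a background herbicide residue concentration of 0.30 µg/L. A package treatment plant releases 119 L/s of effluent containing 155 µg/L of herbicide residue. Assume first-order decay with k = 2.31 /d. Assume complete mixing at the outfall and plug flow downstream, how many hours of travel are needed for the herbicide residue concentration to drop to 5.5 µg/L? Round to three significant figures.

After mixing, C = (1760·0.3000 + 119.0·155.0) / 1879 = 18970/1879 = 10.10 µg/L.
10.10·exp(−k·t) = 5.5 → t = ln(10.10/5.5)/k = 22720 s = 6.312 h.

6.31 h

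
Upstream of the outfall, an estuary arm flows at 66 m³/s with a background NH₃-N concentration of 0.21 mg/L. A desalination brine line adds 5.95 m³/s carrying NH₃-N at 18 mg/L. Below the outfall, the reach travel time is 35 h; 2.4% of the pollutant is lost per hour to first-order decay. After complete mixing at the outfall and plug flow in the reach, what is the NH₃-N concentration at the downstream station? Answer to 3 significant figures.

Flow-weighted average: C = (66.00·0.2100 + 5.950·18.00) / 71.95 = 121.0/71.95 = 1.681 mg/L.
2.4%/h lost → k = −ln(1 − 0.024) = 0.02429 h⁻¹.
Applying C = C₀e^(−kt): 1.681 × 0.4273 = 0.7184 mg/L.

0.718 mg/L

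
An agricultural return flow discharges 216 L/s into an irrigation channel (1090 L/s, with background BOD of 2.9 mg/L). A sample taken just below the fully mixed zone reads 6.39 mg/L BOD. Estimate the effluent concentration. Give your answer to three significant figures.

Mass balance: 1090·2.900 + 216.0·Cₑ = 1306·6.390
→ Cₑ = (1306·6.390 − 1090·2.900) / 216.0 = 24.00 mg/L.

24.0 mg/L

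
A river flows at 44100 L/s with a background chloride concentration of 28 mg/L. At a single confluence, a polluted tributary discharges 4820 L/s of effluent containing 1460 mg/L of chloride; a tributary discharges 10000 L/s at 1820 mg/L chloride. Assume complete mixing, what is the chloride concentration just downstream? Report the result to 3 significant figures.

449 mg/L

Mass balance: C = (44100·28.00 + 4820·1460 + 10000·1820) / 58920 = 26470000/58920 = 449.3 mg/L.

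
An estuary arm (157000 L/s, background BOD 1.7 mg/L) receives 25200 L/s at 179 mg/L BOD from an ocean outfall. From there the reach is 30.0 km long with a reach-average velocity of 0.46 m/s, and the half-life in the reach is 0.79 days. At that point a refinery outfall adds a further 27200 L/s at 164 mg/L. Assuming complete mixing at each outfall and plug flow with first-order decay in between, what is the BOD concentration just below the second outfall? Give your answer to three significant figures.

33.1 mg/L

Mixed concentration C = ΣQC/ΣQ = (157000·1.700 + 25200·179.0) / 182200 = 4778000/182200 = 26.22 mg/L; combined flow 182200 L/s.
Travel time t = 30.0·1000 / 0.46 = 65220 s = 18.12 h.
Half-life 0.79 d → k = ln 2 / 0.79 = 0.8774 d⁻¹.
Applying C = C₀e^(−kt): 26.22 × 0.5157 = 13.52 mg/L.
Second outfall: C = (182200·13.52 + 27200·164.0)/209400 = 33.07 mg/L.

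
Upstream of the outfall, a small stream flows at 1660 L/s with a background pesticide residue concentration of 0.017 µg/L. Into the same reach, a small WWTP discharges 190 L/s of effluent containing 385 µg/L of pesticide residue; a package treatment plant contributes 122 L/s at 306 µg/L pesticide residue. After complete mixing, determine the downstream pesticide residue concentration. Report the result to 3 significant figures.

56.0 µg/L

Mass balance: C = (1660·0.01700 + 190.0·385.0 + 122.0·306.0) / 1972 = 110500/1972 = 56.04 µg/L.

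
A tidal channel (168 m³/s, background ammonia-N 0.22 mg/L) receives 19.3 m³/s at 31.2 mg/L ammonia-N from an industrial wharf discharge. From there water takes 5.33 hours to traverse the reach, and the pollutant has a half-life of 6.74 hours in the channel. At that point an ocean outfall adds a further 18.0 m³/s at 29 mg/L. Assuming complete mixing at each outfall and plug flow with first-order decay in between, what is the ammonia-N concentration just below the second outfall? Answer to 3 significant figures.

4.34 mg/L

Conservation of mass: C = (168.0·0.2200 + 19.30·31.20) / 187.3 = 639.1/187.3 = 3.412 mg/L; combined flow 187.3 m³/s.
Half-life 6.74 h → k = ln 2 / 6.74 = 0.1028 h⁻¹ = 2.468 d⁻¹.
First-order decay: C = 3.412·exp(−k·t) = 3.412·0.5780 = 1.972 mg/L.
Second outfall: C = (187.3·1.972 + 18.00·29.00)/205.3 = 4.342 mg/L.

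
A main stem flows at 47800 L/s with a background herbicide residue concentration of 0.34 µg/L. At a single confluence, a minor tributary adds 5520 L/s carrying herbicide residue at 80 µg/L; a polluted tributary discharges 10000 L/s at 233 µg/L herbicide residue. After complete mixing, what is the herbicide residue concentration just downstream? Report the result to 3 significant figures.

44.0 µg/L

Flow-weighted average: C = (47800·0.3400 + 5520·80.00 + 10000·233.0) / 63320 = 2788000/63320 = 44.03 µg/L.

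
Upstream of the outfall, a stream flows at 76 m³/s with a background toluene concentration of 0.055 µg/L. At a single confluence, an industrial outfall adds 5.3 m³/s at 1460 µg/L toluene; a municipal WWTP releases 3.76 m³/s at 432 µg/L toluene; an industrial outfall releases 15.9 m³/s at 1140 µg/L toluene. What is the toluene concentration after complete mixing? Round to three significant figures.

272 µg/L

Flow-weighted average: C = (76.00·0.05500 + 5.300·1460 + 3.760·432.0 + 15.90·1140) / 101.0 = 27490/101.0 = 272.3 µg/L.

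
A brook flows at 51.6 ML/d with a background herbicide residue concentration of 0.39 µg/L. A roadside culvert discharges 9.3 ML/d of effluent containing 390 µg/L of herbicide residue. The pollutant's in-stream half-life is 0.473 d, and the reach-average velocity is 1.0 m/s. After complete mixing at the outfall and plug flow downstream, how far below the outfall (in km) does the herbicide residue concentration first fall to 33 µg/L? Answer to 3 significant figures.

35.1 km

Mixed concentration C = ΣQC/ΣQ = (51.60·0.3900 + 9.300·390.0) / 60.90 = 3647/60.90 = 59.89 µg/L.
Half-life 0.473 d → k = ln 2 / 0.473 = 1.465 d⁻¹.
Set 59.89·exp(−k·t) = 33 → t = ln(59.89/33)/k = 35140 s = 9.760 h.
Distance = v·t = 1.0·35140 = 35140 m = 35.14 km.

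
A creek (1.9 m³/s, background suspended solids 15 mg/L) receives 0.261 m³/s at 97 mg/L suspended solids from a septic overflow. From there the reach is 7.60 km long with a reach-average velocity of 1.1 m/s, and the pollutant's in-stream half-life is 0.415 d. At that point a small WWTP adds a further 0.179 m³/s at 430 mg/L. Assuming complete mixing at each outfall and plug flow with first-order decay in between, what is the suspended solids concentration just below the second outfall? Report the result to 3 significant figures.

53.0 mg/L

Mass balance: C = (1.900·15.00 + 0.2610·97.00) / 2.161 = 53.82/2.161 = 24.90 mg/L; combined flow 2.161 m³/s.
Travel time t = 7.60·1000 / 1.1 = 6909 s = 1.919 h.
Half-life 0.415 d → k = ln 2 / 0.415 = 1.670 d⁻¹.
After decay, C = 24.90 × e^(−kt) = 24.90 × 0.8750 = 21.79 mg/L.
At the second outfall, C = (2.161·21.79 + 0.1790·430.0) / (2.161 + 0.1790) = 53.02 mg/L.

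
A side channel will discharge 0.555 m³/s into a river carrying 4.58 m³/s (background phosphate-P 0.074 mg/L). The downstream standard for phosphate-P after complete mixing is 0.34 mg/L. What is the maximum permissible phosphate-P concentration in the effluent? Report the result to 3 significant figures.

2.54 mg/L

At the limit, (Qr·Cr + Qe·Cₑ)/(Qr + Qe) = 0.34:
Cₑ = (5.135·0.34 − 4.580·0.07400) / 0.5550 = 2.535 mg/L.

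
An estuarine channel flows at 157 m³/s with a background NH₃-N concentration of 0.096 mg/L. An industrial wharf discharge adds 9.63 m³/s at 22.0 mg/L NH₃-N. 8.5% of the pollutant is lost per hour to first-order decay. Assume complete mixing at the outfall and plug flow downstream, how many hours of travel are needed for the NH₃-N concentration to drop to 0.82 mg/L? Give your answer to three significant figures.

Flow-weighted average: C = (157.0·0.09600 + 9.630·22.00) / 166.6 = 226.9/166.6 = 1.362 mg/L.
8.5%/h lost → k = −ln(1 − 0.085) = 0.08883 h⁻¹.
1.362·exp(−k·t) = 0.82 → t = ln(1.362/0.82)/k = 20560 s = 5.711 h.

5.71 h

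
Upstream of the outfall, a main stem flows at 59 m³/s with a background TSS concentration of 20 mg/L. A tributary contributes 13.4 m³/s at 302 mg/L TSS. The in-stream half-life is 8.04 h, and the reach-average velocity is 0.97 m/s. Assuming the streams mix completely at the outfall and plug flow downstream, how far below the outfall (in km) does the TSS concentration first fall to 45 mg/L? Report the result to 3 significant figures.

19.1 km

Conservation of mass: C = (59.00·20.00 + 13.40·302.0) / 72.40 = 5227/72.40 = 72.19 mg/L.
Half-life 8.04 h → k = ln 2 / 8.04 = 0.08621 h⁻¹ = 2.069 d⁻¹.
Set 72.19·exp(−k·t) = 45 → t = ln(72.19/45)/k = 19740 s = 5.483 h.
Distance = v·t = 0.97·19740 = 19150 m = 19.15 km.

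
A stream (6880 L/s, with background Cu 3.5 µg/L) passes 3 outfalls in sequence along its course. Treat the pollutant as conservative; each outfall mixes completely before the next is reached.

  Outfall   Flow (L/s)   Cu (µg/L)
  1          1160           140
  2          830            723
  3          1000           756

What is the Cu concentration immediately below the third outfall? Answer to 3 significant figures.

156 µg/L

After outfall 1: Q = 6880 + 1160 = 8040 L/s; C = (6880·3.500 + 1160·140.0)/8040 = 23.19 µg/L.
After outfall 2: Q = 8040 + 830.0 = 8870 L/s; C = (8040·23.19 + 830.0·723.0)/8870 = 88.68 µg/L.
After outfall 3: Q = 8870 + 1000 = 9870 L/s; C = (8870·88.68 + 1000·756.0)/9870 = 156.3 µg/L.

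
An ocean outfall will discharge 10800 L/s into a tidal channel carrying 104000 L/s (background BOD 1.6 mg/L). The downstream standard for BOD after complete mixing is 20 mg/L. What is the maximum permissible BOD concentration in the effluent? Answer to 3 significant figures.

At the limit, (Qr·Cr + Qe·Cₑ)/(Qr + Qe) = 20:
Cₑ = (114800·20 − 104000·1.600) / 10800 = 197.2 mg/L.

197 mg/L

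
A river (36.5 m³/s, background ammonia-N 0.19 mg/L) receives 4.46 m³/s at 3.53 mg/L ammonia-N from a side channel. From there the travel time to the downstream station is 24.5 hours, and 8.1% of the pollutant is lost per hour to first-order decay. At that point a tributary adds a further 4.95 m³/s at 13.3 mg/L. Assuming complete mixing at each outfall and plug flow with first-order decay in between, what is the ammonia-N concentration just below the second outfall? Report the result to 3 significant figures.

1.50 mg/L

Flow-weighted average: C = (36.50·0.1900 + 4.460·3.530) / 40.96 = 22.68/40.96 = 0.5537 mg/L; combined flow 40.96 m³/s.
8.1%/h lost → k = −ln(1 − 0.081) = 0.08447 h⁻¹.
Applying C = C₀e^(−kt): 0.5537 × 0.1262 = 0.06990 mg/L.
At the second outfall, C = (40.96·0.06990 + 4.950·13.30) / (40.96 + 4.950) = 1.496 mg/L.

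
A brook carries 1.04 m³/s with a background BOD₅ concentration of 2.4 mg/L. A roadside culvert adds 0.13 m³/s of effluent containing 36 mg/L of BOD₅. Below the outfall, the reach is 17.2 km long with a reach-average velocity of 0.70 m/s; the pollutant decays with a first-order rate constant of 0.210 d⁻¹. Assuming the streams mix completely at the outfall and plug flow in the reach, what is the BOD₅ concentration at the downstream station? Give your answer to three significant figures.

Mixed concentration C = ΣQC/ΣQ = (1.040·2.400 + 0.1300·36.00) / 1.170 = 7.176/1.170 = 6.133 mg/L.
Travel time t = 17.2·1000 / 0.70 = 24570 s = 6.825 h.
After decay, C = 6.133 × e^(−kt) = 6.133 × 0.9420 = 5.778 mg/L.

5.78 mg/L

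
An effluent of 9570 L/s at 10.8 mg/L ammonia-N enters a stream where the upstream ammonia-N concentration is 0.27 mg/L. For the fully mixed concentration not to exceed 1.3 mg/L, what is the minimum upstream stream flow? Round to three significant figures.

Set C_mix = 1.3: (Q·0.2700 + 9570·10.80) / (Q + 9570) = 1.3
→ Q = 9570·(10.80 − 1.3)/(1.3 − 0.2700) = 88270 L/s.

88300 L/s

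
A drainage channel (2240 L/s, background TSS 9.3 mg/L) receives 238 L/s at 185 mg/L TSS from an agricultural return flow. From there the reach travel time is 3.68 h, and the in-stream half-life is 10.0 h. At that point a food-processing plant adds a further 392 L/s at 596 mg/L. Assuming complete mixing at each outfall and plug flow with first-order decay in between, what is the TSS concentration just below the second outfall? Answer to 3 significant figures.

98.9 mg/L

Mass balance: C = (2240·9.300 + 238.0·185.0) / 2478 = 64860/2478 = 26.18 mg/L; combined flow 2478 L/s.
Half-life 10.0 h → k = ln 2 / 10.0 = 0.06931 h⁻¹ = 1.664 d⁻¹.
Decay over the reach: 26.18·exp(−kt) = 26.18·0.7749 = 20.28 mg/L.
Second outfall: C = (2478·20.28 + 392.0·596.0)/2870 = 98.92 mg/L.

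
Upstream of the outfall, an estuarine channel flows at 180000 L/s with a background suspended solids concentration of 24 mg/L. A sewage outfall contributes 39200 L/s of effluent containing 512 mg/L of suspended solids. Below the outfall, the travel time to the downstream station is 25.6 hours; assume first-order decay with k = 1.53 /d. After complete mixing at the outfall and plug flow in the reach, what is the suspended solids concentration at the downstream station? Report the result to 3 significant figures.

After mixing, C = (180000·24.00 + 39200·512.0) / 219200 = 24390000/219200 = 111.3 mg/L.
First-order decay: C = 111.3·exp(−k·t) = 111.3·0.1955 = 21.76 mg/L.

21.8 mg/L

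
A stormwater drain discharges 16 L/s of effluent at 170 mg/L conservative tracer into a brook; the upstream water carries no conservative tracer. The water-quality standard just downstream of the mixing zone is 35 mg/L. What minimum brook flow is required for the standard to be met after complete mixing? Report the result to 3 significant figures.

61.7 L/s

Set C_mix = 35: (Q·0 + 16.00·170.0) / (Q + 16.00) = 35
→ Q = 16.00·(170.0 − 35)/(35 − 0) = 61.71 L/s.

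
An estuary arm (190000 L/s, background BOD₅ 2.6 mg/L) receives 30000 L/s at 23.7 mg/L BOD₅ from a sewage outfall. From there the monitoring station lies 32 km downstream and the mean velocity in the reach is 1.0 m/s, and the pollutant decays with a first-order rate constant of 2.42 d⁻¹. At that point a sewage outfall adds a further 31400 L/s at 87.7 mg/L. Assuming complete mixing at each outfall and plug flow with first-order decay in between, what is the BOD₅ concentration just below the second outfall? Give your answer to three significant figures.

Mixed concentration C = ΣQC/ΣQ = (190000·2.600 + 30000·23.70) / 220000 = 1205000/220000 = 5.477 mg/L; combined flow 220000 L/s.
Travel time t = 32·1000 / 1.0 = 32000 s = 8.889 h.
Applying C = C₀e^(−kt): 5.477 × 0.4081 = 2.235 mg/L.
Second outfall: C = (220000·2.235 + 31400·87.70)/251400 = 12.91 mg/L.

12.9 mg/L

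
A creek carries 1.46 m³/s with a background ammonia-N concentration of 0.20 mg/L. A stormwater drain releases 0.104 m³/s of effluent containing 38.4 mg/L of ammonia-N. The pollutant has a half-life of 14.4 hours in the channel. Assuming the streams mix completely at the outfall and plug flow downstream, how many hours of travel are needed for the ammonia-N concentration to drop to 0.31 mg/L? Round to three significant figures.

45.3 h

Mass balance: C = (1.460·0.2000 + 0.1040·38.40) / 1.564 = 4.286/1.564 = 2.740 mg/L.
Half-life 14.4 h → k = ln 2 / 14.4 = 0.04814 h⁻¹ = 1.155 d⁻¹.
2.740·exp(−k·t) = 0.31 → t = ln(2.740/0.31)/k = 163000 s = 45.27 h.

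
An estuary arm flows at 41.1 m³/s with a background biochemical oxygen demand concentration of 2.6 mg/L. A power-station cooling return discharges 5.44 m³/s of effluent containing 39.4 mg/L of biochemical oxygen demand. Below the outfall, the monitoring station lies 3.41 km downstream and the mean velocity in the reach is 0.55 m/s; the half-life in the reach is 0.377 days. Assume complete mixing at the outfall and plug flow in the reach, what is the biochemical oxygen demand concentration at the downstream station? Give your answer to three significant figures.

6.05 mg/L

Conservation of mass: C = (41.10·2.600 + 5.440·39.40) / 46.54 = 321.2/46.54 = 6.902 mg/L.
Travel time t = 3.41·1000 / 0.55 = 6200 s = 1.722 h.
Half-life 0.377 d → k = ln 2 / 0.377 = 1.839 d⁻¹.
After decay, C = 6.902 × e^(−kt) = 6.902 × 0.8764 = 6.048 mg/L.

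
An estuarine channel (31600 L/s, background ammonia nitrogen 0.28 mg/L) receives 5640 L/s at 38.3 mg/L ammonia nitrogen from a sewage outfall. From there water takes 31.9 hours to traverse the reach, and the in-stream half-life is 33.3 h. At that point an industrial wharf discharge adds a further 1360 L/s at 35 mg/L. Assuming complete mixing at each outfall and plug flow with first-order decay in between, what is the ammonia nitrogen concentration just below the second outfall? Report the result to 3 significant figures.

Mixed concentration C = ΣQC/ΣQ = (31600·0.2800 + 5640·38.30) / 37240 = 224900/37240 = 6.038 mg/L; combined flow 37240 L/s.
Half-life 33.3 h → k = ln 2 / 33.3 = 0.02082 h⁻¹ = 0.4996 d⁻¹.
After decay, C = 6.038 × e^(−kt) = 6.038 × 0.5148 = 3.108 mg/L.
At the second outfall, C = (37240·3.108 + 1360·35.00) / (37240 + 1360) = 4.232 mg/L.

4.23 mg/L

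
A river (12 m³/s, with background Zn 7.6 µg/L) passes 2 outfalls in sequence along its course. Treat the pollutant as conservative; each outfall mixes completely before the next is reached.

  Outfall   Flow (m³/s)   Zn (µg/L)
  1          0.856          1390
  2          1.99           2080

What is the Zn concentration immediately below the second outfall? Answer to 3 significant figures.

365 µg/L

Outfall 1: combined Q = 12.86 m³/s; C = (12.00·7.600 + 0.8560·1390)/12.86 = 99.65 µg/L.
Outfall 2: combined Q = 14.85 m³/s; C = (12.86·99.65 + 1.990·2080)/14.85 = 365.1 µg/L.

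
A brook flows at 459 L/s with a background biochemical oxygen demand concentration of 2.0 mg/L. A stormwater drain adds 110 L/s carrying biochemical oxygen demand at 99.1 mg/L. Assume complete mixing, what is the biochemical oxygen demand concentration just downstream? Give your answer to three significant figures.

After mixing, C = (459.0·2.000 + 110.0·99.10) / 569.0 = 11820/569.0 = 20.77 mg/L.

20.8 mg/L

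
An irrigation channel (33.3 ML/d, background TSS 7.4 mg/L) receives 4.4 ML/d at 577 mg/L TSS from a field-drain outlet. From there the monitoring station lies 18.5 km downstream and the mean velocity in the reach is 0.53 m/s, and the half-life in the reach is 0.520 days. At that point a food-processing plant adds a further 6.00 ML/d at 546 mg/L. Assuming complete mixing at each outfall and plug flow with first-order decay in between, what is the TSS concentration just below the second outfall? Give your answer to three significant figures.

Mixed concentration C = ΣQC/ΣQ = (33.30·7.400 + 4.400·577.0) / 37.70 = 2785/37.70 = 73.88 mg/L; combined flow 37.70 ML/d.
Travel time t = 18.5·1000 / 0.53 = 34910 s = 9.696 h.
Half-life 0.520 d → k = ln 2 / 0.520 = 1.333 d⁻¹.
After decay, C = 73.88 × e^(−kt) = 73.88 × 0.5836 = 43.12 mg/L.
Second outfall: C = (37.70·43.12 + 6.000·546.0)/43.70 = 112.2 mg/L.

112 mg/L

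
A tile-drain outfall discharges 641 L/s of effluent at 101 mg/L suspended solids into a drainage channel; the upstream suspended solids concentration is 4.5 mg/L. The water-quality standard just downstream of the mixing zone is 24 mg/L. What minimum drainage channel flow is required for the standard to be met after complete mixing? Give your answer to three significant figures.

Set C_mix = 24: (Q·4.500 + 641.0·101.0) / (Q + 641.0) = 24
→ Q = 641.0·(101.0 − 24)/(24 − 4.500) = 2531 L/s.

2530 L/s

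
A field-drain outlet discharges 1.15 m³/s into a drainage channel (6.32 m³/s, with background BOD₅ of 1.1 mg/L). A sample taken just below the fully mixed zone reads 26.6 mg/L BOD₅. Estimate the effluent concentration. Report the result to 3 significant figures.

Mass balance: 6.320·1.100 + 1.150·Cₑ = 7.470·26.60
→ Cₑ = (7.470·26.60 − 6.320·1.100) / 1.150 = 166.7 mg/L.

167 mg/L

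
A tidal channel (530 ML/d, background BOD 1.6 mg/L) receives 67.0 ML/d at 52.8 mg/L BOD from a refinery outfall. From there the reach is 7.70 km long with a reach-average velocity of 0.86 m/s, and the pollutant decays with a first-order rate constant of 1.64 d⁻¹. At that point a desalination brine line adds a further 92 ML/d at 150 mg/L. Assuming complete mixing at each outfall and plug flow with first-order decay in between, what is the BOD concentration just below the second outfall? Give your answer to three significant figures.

25.4 mg/L

Conservation of mass: C = (530.0·1.600 + 67.00·52.80) / 597.0 = 4386/597.0 = 7.346 mg/L; combined flow 597.0 ML/d.
Travel time t = 7.70·1000 / 0.86 = 8953 s = 2.487 h.
After decay, C = 7.346 × e^(−kt) = 7.346 × 0.8437 = 6.198 mg/L.
Second outfall: C = (597.0·6.198 + 92.00·150.0)/689.0 = 25.40 mg/L.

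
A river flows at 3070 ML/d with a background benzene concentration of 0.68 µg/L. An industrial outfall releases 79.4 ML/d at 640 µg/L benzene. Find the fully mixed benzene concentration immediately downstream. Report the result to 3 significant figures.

Mixed concentration C = ΣQC/ΣQ = (3070·0.6800 + 79.40·640.0) / 3149 = 52900/3149 = 16.80 µg/L.

16.8 µg/L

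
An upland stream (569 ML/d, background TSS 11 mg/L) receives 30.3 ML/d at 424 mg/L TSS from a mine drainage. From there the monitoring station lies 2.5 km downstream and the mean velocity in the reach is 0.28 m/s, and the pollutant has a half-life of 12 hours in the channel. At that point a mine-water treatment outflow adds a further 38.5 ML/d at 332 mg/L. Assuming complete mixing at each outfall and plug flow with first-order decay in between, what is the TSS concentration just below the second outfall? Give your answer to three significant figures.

46.0 mg/L

Conservation of mass: C = (569.0·11.00 + 30.30·424.0) / 599.3 = 19110/599.3 = 31.88 mg/L; combined flow 599.3 ML/d.
Travel time t = 2.5·1000 / 0.28 = 8929 s = 2.480 h.
Half-life 12 h → k = ln 2 / 12 = 0.05776 h⁻¹ = 1.386 d⁻¹.
Decay over the reach: 31.88·exp(−kt) = 31.88·0.8665 = 27.63 mg/L.
At the second outfall, C = (599.3·27.63 + 38.50·332.0) / (599.3 + 38.50) = 46.00 mg/L.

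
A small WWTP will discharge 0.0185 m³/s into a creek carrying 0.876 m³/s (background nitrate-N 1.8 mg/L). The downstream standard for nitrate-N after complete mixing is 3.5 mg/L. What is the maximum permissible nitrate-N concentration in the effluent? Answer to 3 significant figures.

84.0 mg/L

At the limit, (Qr·Cr + Qe·Cₑ)/(Qr + Qe) = 3.5:
Cₑ = (0.8945·3.5 − 0.8760·1.800) / 0.01850 = 84.00 mg/L.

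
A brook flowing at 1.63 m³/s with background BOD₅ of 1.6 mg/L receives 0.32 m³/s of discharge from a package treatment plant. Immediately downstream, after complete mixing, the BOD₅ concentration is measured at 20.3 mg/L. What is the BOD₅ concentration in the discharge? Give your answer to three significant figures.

116 mg/L

Mass balance: 1.630·1.600 + 0.3200·Cₑ = 1.950·20.30
→ Cₑ = (1.950·20.30 − 1.630·1.600) / 0.3200 = 115.6 mg/L.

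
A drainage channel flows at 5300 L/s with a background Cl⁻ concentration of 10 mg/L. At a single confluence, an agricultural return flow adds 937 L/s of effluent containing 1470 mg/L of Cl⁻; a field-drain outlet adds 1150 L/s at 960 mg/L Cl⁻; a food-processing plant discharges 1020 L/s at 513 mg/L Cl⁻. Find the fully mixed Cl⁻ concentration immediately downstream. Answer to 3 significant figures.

After mixing, C = (5300·10.00 + 937.0·1470 + 1150·960.0 + 1020·513.0) / 8407 = 3058000/8407 = 363.7 mg/L.

364 mg/L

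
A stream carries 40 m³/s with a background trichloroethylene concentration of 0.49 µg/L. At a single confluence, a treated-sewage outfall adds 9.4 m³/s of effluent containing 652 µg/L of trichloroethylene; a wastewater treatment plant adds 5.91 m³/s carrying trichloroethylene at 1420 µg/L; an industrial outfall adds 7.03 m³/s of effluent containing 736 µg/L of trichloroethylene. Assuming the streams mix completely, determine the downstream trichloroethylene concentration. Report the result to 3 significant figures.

Flow-weighted average: C = (40.00·0.4900 + 9.400·652.0 + 5.910·1420 + 7.030·736.0) / 62.34 = 19710/62.34 = 316.2 µg/L.

316 µg/L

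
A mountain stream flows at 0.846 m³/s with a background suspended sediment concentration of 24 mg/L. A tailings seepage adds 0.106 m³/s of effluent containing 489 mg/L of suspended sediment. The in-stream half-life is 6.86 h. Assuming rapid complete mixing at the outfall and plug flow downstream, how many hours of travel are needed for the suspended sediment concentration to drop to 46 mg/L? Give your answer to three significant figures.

Conservation of mass: C = (0.8460·24.00 + 0.1060·489.0) / 0.9520 = 72.14/0.9520 = 75.78 mg/L.
Half-life 6.86 h → k = ln 2 / 6.86 = 0.1010 h⁻¹ = 2.425 d⁻¹.
75.78·exp(−k·t) = 46 → t = ln(75.78/46)/k = 17780 s = 4.940 h.

4.94 h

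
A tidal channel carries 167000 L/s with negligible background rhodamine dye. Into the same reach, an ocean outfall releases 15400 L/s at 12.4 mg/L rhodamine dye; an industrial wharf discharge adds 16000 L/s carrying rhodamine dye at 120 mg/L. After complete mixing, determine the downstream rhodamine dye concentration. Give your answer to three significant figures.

Mass balance: C = (167000·0 + 15400·12.40 + 16000·120.0) / 198400 = 2111000/198400 = 10.64 mg/L.

10.6 mg/L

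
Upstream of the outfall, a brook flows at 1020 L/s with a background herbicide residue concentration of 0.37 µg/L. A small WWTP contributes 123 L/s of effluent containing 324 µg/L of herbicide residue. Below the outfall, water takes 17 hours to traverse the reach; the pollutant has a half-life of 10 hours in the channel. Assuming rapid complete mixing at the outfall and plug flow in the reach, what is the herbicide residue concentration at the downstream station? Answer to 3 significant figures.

10.8 µg/L

Mass balance: C = (1020·0.3700 + 123.0·324.0) / 1143 = 40230/1143 = 35.20 µg/L.
Half-life 10 h → k = ln 2 / 10 = 0.06931 h⁻¹ = 1.664 d⁻¹.
First-order decay: C = 35.20·exp(−k·t) = 35.20·0.3078 = 10.83 µg/L.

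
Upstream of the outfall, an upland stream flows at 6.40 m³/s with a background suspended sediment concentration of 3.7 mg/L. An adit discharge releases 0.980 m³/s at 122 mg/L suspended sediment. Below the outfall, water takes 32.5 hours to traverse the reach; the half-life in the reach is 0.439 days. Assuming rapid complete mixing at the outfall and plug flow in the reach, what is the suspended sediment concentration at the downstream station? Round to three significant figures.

After mixing, C = (6.400·3.700 + 0.9800·122.0) / 7.380 = 143.2/7.380 = 19.41 mg/L.
Half-life 0.439 d → k = ln 2 / 0.439 = 1.579 d⁻¹.
Applying C = C₀e^(−kt): 19.41 × 0.1179 = 2.288 mg/L.

2.29 mg/L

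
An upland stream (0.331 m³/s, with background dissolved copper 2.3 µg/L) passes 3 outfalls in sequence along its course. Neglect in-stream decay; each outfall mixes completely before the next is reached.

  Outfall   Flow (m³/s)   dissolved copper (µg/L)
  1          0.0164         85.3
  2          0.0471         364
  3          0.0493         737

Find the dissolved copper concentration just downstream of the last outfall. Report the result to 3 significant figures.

125 µg/L

Below outfall 1: Q → 0.3474 m³/s, C = (0.3310·2.300 + 0.01640·85.30)/0.3474 = 6.218 µg/L.
Below outfall 2: Q → 0.3945 m³/s, C = (0.3474·6.218 + 0.04710·364.0)/0.3945 = 48.93 µg/L.
Below outfall 3: Q → 0.4438 m³/s, C = (0.3945·48.93 + 0.04930·737.0)/0.4438 = 125.4 µg/L.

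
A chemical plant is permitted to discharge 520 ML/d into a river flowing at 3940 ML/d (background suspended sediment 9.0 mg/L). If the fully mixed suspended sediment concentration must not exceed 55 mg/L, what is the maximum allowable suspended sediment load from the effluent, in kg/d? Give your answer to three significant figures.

Mass balance at the limit: 3940·9.000 + 520.0·Cₑ = 4460·55 → Cₑ = 403.5 mg/L.
520.0 ML/d = 6.019 m³/s. Load = 6.019 m³/s × 403.5 g/m³ × 86 400 s/d = 209800 kg/d.

210000 kg/d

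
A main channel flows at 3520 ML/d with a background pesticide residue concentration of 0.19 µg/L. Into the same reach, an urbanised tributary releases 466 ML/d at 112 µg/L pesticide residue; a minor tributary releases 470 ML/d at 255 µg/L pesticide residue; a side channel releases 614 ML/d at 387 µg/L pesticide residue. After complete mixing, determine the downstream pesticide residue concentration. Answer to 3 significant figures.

80.9 µg/L

Flow-weighted average: C = (3520·0.1900 + 466.0·112.0 + 470.0·255.0 + 614.0·387.0) / 5070 = 410300/5070 = 80.93 µg/L.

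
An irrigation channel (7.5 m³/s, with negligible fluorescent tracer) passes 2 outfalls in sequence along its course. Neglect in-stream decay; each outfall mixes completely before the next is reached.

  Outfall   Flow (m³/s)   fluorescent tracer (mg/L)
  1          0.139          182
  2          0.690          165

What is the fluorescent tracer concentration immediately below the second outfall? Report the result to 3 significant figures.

Outfall 1: combined Q = 7.639 m³/s; C = (7.500·0 + 0.1390·182.0)/7.639 = 3.312 mg/L.
Outfall 2: combined Q = 8.329 m³/s; C = (7.639·3.312 + 0.6900·165.0)/8.329 = 16.71 mg/L.

16.7 mg/L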